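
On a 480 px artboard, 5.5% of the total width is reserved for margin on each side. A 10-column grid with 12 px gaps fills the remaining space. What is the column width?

Margins: 5.5% × 480 = 26.4 px each, so content = 480 − 52.8 = 427.2 px.
10c + 9·12 = 427.2 → 10c = 319.2 → c = 31.92 px.

31.92 px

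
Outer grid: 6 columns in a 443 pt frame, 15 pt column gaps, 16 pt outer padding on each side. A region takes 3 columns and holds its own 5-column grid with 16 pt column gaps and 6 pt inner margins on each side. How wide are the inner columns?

24.4 pt

Subtract both margins: 443 − 2·16 = 411 pt.
6c + 5·15 = 411 → 6c = 336 → c = 56 pt.
3-column span = 3·56 + 2·15 = 198 pt.
Inner content = 198 − 2·6 = 186 pt.
5 columns + 4 column gaps: 5d + 4·16 = 186.
5d = 186 − 64 = 122, so d = 24.4 pt.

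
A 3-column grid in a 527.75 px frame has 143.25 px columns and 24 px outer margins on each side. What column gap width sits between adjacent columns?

Inside the margins: 527.75 − 48 = 479.75 px.
3 columns take 3·143.25 = 429.75 px; remaining 50 splits into 2 column gaps.
g = 50 / 2 = 25 px.

25 px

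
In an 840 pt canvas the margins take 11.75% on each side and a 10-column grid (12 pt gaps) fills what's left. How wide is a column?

53.46 pt

Each margin = 11.75% of 840 = 98.7 pt; content = 840 − 2·98.7 = 642.6 pt.
642.6 − 9·12 = 534.6; ÷10 gives c = 53.46 pt.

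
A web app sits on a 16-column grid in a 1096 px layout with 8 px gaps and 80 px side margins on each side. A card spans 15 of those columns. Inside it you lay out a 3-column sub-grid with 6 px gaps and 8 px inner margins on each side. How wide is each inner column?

283 px

Outer content = 1096 − 2·80 = 936 px.
16 columns + 15 gaps: 16c + 15·8 = 936.
16c = 936 − 120 = 816, so c = 51 px.
15 columns plus 14 gaps: 765 + 112 = 877 px.
Inner content = 877 − 2·8 = 861 px.
3d + 2·6 = 861 → 3d = 849 → d = 283 px.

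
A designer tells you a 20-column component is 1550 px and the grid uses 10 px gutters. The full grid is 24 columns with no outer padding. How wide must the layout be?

20 columns + 19 gutters: 20c + 19·10 = 1550.
20c = 1550 − 190 = 1360, so c = 68 px.
Layout = 24·68 + 23·10 = 1632 + 230 = 1862 px.

1862 px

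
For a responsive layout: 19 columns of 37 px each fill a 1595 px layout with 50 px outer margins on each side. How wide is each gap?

44 px

Inside the margins: 1595 − 100 = 1495 px.
19·37 + 18g = 1495 → 18g = 792 → g = 44 px.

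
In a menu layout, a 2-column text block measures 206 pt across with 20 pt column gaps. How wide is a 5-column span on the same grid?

545 pt

2c + 1·20 = 206 → 2c = 186 → c = 93 pt.
5-column span = 5·93 + 4·20 = 545 pt.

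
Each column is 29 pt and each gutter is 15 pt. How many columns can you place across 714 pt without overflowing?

16 columns: 16·29 + 15·15 = 689 pt ≤ 714.
17 columns: 733 pt > 714. So 16.

16 columns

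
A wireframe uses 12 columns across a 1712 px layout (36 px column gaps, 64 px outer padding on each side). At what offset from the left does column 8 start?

Content = 1712 − 2·64 = 1584 px.
12 columns + 11 column gaps: 12c + 11·36 = 1584.
12c = 1584 − 396 = 1188, so c = 99 px.
Column 8 starts at margin + 7·(column + gutter) = 64 + 7·135 = 1009 px.

1009 px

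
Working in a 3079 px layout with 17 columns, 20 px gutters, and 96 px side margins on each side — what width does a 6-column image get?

Take off 192 px of margins, leaving 2887 px.
Subtracting 16 gutters of 20 leaves 2567 for 17 columns, so c = 151 px.
6-column span = 6·151 + 5·20 = 1006 px.

1006 px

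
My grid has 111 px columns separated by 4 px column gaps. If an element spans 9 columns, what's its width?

1031 px

9 columns plus 8 column gaps: 999 + 32 = 1031 px.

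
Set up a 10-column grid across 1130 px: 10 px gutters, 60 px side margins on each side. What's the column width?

92 px

Content width = 1130 − 2·60 = 1010 px.
10c + 9·10 = 1010 → 10c = 920 → c = 92 px.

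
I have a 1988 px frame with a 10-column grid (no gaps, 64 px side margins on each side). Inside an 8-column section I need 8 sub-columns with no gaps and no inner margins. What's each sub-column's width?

186 px

Inside the margins: 1988 − 128 = 1860 px.
10c = 1860 → c = 186 px.
8-column span = 8·186 = 1488 px.
8d = 1488 → d = 186 px.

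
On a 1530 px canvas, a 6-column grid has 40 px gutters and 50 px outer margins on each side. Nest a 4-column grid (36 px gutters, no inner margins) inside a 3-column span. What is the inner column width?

Subtract both margins: 1530 − 2·50 = 1430 px.
1430 − 5·40 = 1230; ÷6 gives c = 205 px.
Span of 3: 3·205 + 2·40 = 615 + 80 = 695 px.
4 columns + 3 gutters: 4d + 3·36 = 695.
4d = 695 − 108 = 587, so d = 146.75 px.

146.75 px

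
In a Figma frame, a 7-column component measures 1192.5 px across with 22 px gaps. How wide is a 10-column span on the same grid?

1713 px

7c + 6·22 = 1192.5 → 7c = 1060.5 → c = 151.5 px.
Span of 10: 10·151.5 + 9·22 = 1515 + 198 = 1713 px.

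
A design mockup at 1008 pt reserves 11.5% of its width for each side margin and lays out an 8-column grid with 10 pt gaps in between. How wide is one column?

88.27 pt

1008 × (1 − 2·11.5%) = 1008 × 77% = 776.16 pt for the columns.
8 columns + 7 gaps: 8c + 7·10 = 776.16.
8c = 776.16 − 70 = 706.16, so c = 88.27 pt.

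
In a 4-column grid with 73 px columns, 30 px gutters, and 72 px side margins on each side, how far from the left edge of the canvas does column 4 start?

Before column 4: the margin + 3 columns + 3 gutters.
Offset = 72 + 3·(73 + 30) = 72 + 309 = 381 px.

381 px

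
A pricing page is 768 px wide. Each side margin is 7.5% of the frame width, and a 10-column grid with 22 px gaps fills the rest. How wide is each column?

45.48 px

Margins: 7.5% × 768 = 57.6 px each, so content = 768 − 115.2 = 652.8 px.
10c + 9·22 = 652.8 → 10c = 454.8 → c = 45.48 px.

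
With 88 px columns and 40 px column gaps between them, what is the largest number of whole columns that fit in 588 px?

4 columns

k columns need k·88 + (k−1)·40 = k·128 − 40.
k·128 − 40 ≤ 588 → k ≤ 628 / 128 ≈ 4.91, so k = 4.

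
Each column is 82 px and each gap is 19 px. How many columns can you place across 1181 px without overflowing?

Each extra column adds 82 + 19 = 101 px.
(1181 + 19) / 101 = 11.88, so 11 columns fit.

11 columns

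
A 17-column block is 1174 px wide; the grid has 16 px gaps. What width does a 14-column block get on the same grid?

964 px

Subtracting 16 gaps of 16 leaves 918 for 17 columns, so c = 54 px.
14-column span = 14·54 + 13·16 = 964 px.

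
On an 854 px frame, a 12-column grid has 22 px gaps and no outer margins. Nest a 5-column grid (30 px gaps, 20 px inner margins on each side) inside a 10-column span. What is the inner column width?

854 − 11·22 = 612; ÷12 gives c = 51 px.
10-column span = 10·51 + 9·22 = 708 px.
Inner content = 708 − 2·20 = 668 px.
668 − 4·30 = 548; ÷5 gives d = 109.6 px.

109.6 px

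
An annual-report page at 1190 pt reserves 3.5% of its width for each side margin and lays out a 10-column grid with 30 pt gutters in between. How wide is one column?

83.67 pt

1190 × (1 − 2·3.5%) = 1190 × 93% = 1106.7 pt for the columns.
Subtracting 9 gutters of 30 leaves 836.7 for 10 columns, so c = 83.67 pt.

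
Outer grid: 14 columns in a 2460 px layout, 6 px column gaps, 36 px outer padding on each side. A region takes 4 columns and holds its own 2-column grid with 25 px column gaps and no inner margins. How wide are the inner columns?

Inside the margins: 2460 − 72 = 2388 px.
14 columns + 13 column gaps: 14c + 13·6 = 2388.
14c = 2388 − 78 = 2310, so c = 165 px.
4-column span = 4·165 + 3·6 = 678 px.
2d + 1·25 = 678 → 2d = 653 → d = 326.5 px.

326.5 px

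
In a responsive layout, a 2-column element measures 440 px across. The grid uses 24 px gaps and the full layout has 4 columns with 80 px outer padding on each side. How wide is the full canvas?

440 − 1·24 = 416; ÷2 gives c = 208 px.
Adding margins, columns and gutters: 160 + 832 + 72 = 1064 px.

1064 px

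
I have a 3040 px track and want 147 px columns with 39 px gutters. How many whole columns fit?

16 columns

Each extra column adds 147 + 39 = 186 px.
(3040 + 39) / 186 = 16.55, so 16 columns fit.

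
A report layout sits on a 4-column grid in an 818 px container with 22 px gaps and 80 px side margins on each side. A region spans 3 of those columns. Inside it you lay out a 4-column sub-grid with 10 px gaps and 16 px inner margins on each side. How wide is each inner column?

106.5 px

Outer content = 818 − 2·80 = 658 px.
658 − 3·22 = 592; ÷4 gives c = 148 px.
3-column span = 3·148 + 2·22 = 488 px.
Inner content = 488 − 2·16 = 456 px.
Subtracting 3 gaps of 10 leaves 426 for 4 columns, so d = 106.5 px.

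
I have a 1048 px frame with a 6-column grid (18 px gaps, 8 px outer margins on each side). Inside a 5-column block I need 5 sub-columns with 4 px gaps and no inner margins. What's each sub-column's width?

168.2 px

Take off 16 px of margins, leaving 1032 px.
6 columns + 5 gaps: 6c + 5·18 = 1032.
6c = 1032 − 90 = 942, so c = 157 px.
Span of 5: 5·157 + 4·18 = 785 + 72 = 857 px.
Subtracting 4 gaps of 4 leaves 841 for 5 columns, so d = 168.2 px.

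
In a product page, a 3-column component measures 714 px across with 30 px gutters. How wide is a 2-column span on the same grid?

466 px

Subtracting 2 gutters of 30 leaves 654 for 3 columns, so c = 218 px.
2-column span = 2·218 + 1·30 = 466 px.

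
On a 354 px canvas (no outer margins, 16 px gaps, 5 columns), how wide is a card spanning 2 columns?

5 columns + 4 gaps: 5c + 4·16 = 354.
5c = 354 − 64 = 290, so c = 58 px.
Span of 2: 2·58 + 1·16 = 116 + 16 = 132 px.

132 px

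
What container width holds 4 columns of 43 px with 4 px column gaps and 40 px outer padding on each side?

264 px

Adding margins, columns and gutters: 80 + 172 + 12 = 264 px.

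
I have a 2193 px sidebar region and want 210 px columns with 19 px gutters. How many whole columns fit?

k columns need k·210 + (k−1)·19 = k·229 − 19.
k·229 − 19 ≤ 2193 → k ≤ 2212 / 229 ≈ 9.66, so k = 9.

9 columns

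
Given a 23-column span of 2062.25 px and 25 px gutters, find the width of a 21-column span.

1880.75 px

23c + 22·25 = 2062.25 → 23c = 1512.25 → c = 65.75 px.
21 columns plus 20 gutters: 1380.75 + 500 = 1880.75 px.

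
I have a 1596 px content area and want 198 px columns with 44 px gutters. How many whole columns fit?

6 columns: 6·198 + 5·44 = 1408 px ≤ 1596.
7 columns: 1650 px > 1596. So 6.

6 columns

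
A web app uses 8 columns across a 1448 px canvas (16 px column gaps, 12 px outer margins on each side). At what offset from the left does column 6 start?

912 px

Take off 24 px of margins, leaving 1424 px.
1424 − 7·16 = 1312; ÷8 gives c = 164 px.
Before column 6: the margin + 5 columns + 5 column gaps.
Offset = 12 + 5·(164 + 16) = 12 + 900 = 912 px.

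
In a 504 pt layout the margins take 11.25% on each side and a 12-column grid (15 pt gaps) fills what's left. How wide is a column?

18.8 pt

504 × (1 − 2·11.25%) = 504 × 77.5% = 390.6 pt for the columns.
390.6 − 11·15 = 225.6; ÷12 gives c = 18.8 pt.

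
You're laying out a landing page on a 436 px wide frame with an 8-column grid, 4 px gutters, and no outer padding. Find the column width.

436 − 7·4 = 408; ÷8 gives c = 51 px.

51 px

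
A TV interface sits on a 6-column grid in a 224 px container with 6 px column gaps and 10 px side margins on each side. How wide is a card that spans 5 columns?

Take off 20 px of margins, leaving 204 px.
204 − 5·6 = 174; ÷6 gives c = 29 px.
5-column span = 5·29 + 4·6 = 169 px.

169 px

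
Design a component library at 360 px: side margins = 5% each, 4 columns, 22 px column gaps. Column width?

Margins: 5% × 360 = 18 px each, so content = 360 − 36 = 324 px.
324 − 3·22 = 258; ÷4 gives c = 64.5 px.

64.5 px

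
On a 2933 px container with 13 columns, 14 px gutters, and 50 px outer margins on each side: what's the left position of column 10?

2021 px

Inside the margins: 2933 − 100 = 2833 px.
2833 − 12·14 = 2665; ÷13 gives c = 205 px.
Each column+gutter stride is 219 px; 9 of them past the 50 px margin is 50 + 1971 = 2021 px.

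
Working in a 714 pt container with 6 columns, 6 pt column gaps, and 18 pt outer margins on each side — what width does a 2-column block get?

Inside the margins: 714 − 36 = 678 pt.
6c + 5·6 = 678 → 6c = 648 → c = 108 pt.
Span of 2: 2·108 + 1·6 = 216 + 6 = 222 pt.

222 pt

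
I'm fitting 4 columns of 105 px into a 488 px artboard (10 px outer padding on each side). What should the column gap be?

Subtract both margins: 488 − 2·10 = 468 px.
4·105 + 3g = 468 → 3g = 48 → g = 16 px.

16 px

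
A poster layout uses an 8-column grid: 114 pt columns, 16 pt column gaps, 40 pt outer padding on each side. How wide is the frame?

1104 pt

Frame = 2·40 + 8·114 + 7·16 = 80 + 912 + 112 = 1104 pt.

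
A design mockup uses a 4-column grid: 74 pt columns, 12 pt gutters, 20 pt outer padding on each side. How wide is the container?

Container = 2·20 + 4·74 + 3·12 = 40 + 296 + 36 = 372 pt.

372 pt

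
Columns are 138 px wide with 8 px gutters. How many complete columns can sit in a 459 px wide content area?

Each extra column adds 138 + 8 = 146 px.
(459 + 8) / 146 = 3.20, so 3 columns fit.

3 columns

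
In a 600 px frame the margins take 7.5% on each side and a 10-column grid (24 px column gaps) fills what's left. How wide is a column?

29.4 px

Each margin = 7.5% of 600 = 45 px; content = 600 − 2·45 = 510 px.
Subtracting 9 column gaps of 24 leaves 294 for 10 columns, so c = 29.4 px.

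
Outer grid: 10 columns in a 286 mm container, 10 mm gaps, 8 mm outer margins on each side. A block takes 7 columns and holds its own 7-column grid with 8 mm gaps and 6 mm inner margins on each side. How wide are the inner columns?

18 mm

Inside the margins: 286 − 16 = 270 mm.
10 columns + 9 gaps: 10c + 9·10 = 270.
10c = 270 − 90 = 180, so c = 18 mm.
7 columns plus 6 gaps: 126 + 60 = 186 mm.
Inner content = 186 − 2·6 = 174 mm.
7 columns + 6 gaps: 7d + 6·8 = 174.
7d = 174 − 48 = 126, so d = 18 mm.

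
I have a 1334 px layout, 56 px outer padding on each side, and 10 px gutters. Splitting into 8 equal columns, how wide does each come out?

144 px

Take off 112 px of margins, leaving 1222 px.
8 columns + 7 gutters: 8c + 7·10 = 1222.
8c = 1222 − 70 = 1152, so c = 144 px.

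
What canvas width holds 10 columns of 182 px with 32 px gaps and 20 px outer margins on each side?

2148 px

Total width: 2·20 + 10·182 + 9·32 = 2148 px.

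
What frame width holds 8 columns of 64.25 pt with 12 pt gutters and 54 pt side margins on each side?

706 pt

Frame = 2·54 + 8·64.25 + 7·12 = 108 + 514 + 84 = 706 pt.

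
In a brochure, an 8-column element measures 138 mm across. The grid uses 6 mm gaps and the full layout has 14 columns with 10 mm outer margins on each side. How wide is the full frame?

266 mm

138 − 7·6 = 96; ÷8 gives c = 12 mm.
Frame = 2·10 + 14·12 + 13·6 = 20 + 168 + 78 = 266 mm.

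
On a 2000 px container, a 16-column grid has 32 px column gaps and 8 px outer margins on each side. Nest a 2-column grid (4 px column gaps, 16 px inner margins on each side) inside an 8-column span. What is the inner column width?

Subtract both margins: 2000 − 2·8 = 1984 px.
1984 − 15·32 = 1504; ÷16 gives c = 94 px.
8 columns plus 7 column gaps: 752 + 224 = 976 px.
Inner content = 976 − 2·16 = 944 px.
Subtracting 1 column gap of 4 leaves 940 for 2 columns, so d = 470 px.

470 px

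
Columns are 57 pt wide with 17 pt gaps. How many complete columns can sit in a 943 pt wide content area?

12 columns: 12·57 + 11·17 = 871 pt ≤ 943.
13 columns: 945 pt > 943. So 12.

12 columns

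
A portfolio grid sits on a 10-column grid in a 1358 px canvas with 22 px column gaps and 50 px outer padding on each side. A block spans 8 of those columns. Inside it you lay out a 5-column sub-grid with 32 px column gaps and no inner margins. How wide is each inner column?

174.8 px

Inside the margins: 1358 − 100 = 1258 px.
Subtracting 9 column gaps of 22 leaves 1060 for 10 columns, so c = 106 px.
8-column span = 8·106 + 7·22 = 1002 px.
1002 − 4·32 = 874; ÷5 gives d = 174.8 px.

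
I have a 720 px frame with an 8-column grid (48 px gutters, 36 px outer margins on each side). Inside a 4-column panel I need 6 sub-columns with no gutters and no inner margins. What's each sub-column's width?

50 px

Outer content = 720 − 2·36 = 648 px.
8c + 7·48 = 648 → 8c = 312 → c = 39 px.
4 columns plus 3 gutters: 156 + 144 = 300 px.
300 / 6 = 50 px per column.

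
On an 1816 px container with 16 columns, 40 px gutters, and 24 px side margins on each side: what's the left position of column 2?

Inside the margins: 1816 − 48 = 1768 px.
1768 − 15·40 = 1168; ÷16 gives c = 73 px.
Each column+gutter stride is 113 px; 1 of them past the 24 px margin is 24 + 113 = 137 px.

137 px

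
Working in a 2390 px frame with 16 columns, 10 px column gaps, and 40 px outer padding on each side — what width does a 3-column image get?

425 px

Content width = 2390 − 2·40 = 2310 px.
16 columns + 15 column gaps: 16c + 15·10 = 2310.
16c = 2310 − 150 = 2160, so c = 135 px.
3-column span = 3·135 + 2·10 = 425 px.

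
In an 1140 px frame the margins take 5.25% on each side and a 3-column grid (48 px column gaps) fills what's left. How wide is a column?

Margins: 5.25% × 1140 = 59.85 px each, so content = 1140 − 119.7 = 1020.3 px.
Subtracting 2 column gaps of 48 leaves 924.3 for 3 columns, so c = 308.1 px.

308.1 px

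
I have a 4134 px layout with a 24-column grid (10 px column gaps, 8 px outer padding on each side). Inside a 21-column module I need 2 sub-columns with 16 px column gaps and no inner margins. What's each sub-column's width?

1793 px

Inside the margins: 4134 − 16 = 4118 px.
4118 − 23·10 = 3888; ÷24 gives c = 162 px.
Span of 21: 21·162 + 20·10 = 3402 + 200 = 3602 px.
2d + 1·16 = 3602 → 2d = 3586 → d = 1793 px.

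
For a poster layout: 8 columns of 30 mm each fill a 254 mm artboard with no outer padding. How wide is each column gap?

2 mm

Columns use 240 mm, leaving 14 mm across 7 column gaps = 2 mm each.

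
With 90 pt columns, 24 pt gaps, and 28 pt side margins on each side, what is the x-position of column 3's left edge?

256 pt

Before column 3: the margin + 2 columns + 2 gaps.
Offset = 28 + 2·(90 + 24) = 28 + 228 = 256 pt.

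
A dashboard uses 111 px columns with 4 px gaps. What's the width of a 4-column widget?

4 columns plus 3 gaps: 444 + 12 = 456 px.

456 px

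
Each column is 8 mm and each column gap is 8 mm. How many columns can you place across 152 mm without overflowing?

10 columns: 10·8 + 9·8 = 152 mm ≤ 152.
11 columns: 168 mm > 152. So 10.

10 columns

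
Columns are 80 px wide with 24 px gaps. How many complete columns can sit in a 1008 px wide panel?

9 columns

Each extra column adds 80 + 24 = 104 px.
(1008 + 24) / 104 = 9.92, so 9 columns fit.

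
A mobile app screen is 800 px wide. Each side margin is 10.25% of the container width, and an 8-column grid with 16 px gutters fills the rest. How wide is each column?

800 × (1 − 2·10.25%) = 800 × 79.5% = 636 px for the columns.
Subtracting 7 gutters of 16 leaves 524 for 8 columns, so c = 65.5 px.

65.5 px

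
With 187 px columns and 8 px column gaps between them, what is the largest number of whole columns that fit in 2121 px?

Each extra column adds 187 + 8 = 195 px.
(2121 + 8) / 195 = 10.92, so 10 columns fit.

10 columns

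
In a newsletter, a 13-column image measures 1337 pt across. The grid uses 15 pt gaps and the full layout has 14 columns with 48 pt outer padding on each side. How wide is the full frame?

1537 pt

13c + 12·15 = 1337 → 13c = 1157 → c = 89 pt.
Frame = 2·48 + 14·89 + 13·15 = 96 + 1246 + 195 = 1537 pt.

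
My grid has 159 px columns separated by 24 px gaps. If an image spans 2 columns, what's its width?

342 px

2-column span = 2·159 + 1·24 = 342 px.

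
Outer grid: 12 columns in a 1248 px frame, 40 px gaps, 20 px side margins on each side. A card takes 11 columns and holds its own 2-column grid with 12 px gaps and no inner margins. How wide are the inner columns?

546 px

Inside the margins: 1248 − 40 = 1208 px.
12c + 11·40 = 1208 → 12c = 768 → c = 64 px.
11-column span = 11·64 + 10·40 = 1104 px.
2 columns + 1 gap: 2d + 1·12 = 1104.
2d = 1104 − 12 = 1092, so d = 546 px.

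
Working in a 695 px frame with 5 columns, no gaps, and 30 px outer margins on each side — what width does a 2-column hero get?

Inside the margins: 695 − 60 = 635 px.
With no gaps, each column is 635/5 = 127 px.
With no gaps, 2 columns span 2·127 = 254 px.

254 px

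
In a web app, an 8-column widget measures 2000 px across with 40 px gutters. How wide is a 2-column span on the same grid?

2000 − 7·40 = 1720; ÷8 gives c = 215 px.
2-column span = 2·215 + 1·40 = 470 px.

470 px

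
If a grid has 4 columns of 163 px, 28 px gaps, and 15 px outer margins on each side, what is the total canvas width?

766 px

Total width: 2·15 + 4·163 + 3·28 = 766 px.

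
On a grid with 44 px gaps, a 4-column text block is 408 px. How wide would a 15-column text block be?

1651 px

408 − 3·44 = 276; ÷4 gives c = 69 px.
15 columns plus 14 gaps: 1035 + 616 = 1651 px.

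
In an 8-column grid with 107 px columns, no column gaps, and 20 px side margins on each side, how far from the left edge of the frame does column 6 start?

Each column+gutter stride is 107 px; 5 of them past the 20 px margin is 20 + 535 = 555 px.

555 px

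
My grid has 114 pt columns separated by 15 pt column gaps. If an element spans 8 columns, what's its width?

Span of 8: 8·114 + 7·15 = 912 + 105 = 1017 pt.

1017 pt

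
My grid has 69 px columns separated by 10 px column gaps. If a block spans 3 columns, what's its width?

3 columns plus 2 column gaps: 207 + 20 = 227 px.

227 px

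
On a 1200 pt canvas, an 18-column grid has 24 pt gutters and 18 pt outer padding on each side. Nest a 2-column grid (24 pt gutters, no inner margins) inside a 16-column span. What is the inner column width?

504 pt

Subtract both margins: 1200 − 2·18 = 1164 pt.
18c + 17·24 = 1164 → 18c = 756 → c = 42 pt.
Span of 16: 16·42 + 15·24 = 672 + 360 = 1032 pt.
2d + 1·24 = 1032 → 2d = 1008 → d = 504 pt.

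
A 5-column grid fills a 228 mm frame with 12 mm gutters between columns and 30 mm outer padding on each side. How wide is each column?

24 mm

Inside the margins: 228 − 60 = 168 mm.
5c + 4·12 = 168 → 5c = 120 → c = 24 mm.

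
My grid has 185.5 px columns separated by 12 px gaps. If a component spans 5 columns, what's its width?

975.5 px

Span of 5: 5·185.5 + 4·12 = 927.5 + 48 = 975.5 px.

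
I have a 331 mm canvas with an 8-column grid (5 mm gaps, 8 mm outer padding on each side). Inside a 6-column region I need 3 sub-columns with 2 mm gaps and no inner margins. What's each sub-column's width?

Subtract both margins: 331 − 2·8 = 315 mm.
8 columns + 7 gaps: 8c + 7·5 = 315.
8c = 315 − 35 = 280, so c = 35 mm.
6-column span = 6·35 + 5·5 = 235 mm.
Subtracting 2 gaps of 2 leaves 231 for 3 columns, so d = 77 mm.

77 mm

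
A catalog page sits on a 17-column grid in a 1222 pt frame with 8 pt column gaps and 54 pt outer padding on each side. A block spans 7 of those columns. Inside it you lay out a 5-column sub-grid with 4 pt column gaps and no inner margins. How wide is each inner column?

Subtract both margins: 1222 − 2·54 = 1114 pt.
17c + 16·8 = 1114 → 17c = 986 → c = 58 pt.
7-column span = 7·58 + 6·8 = 454 pt.
Subtracting 4 column gaps of 4 leaves 438 for 5 columns, so d = 87.6 pt.

87.6 pt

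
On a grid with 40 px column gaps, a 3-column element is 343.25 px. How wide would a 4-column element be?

471 px

3 columns + 2 column gaps: 3c + 2·40 = 343.25.
3c = 343.25 − 80 = 263.25, so c = 87.75 px.
Span of 4: 4·87.75 + 3·40 = 351 + 120 = 471 px.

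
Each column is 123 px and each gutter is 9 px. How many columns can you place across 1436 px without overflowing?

Each extra column adds 123 + 9 = 132 px.
(1436 + 9) / 132 = 10.95, so 10 columns fit.

10 columns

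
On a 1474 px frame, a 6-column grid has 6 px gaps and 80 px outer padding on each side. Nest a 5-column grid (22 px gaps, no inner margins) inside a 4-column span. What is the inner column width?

157.2 px

Outer content = 1474 − 2·80 = 1314 px.
6c + 5·6 = 1314 → 6c = 1284 → c = 214 px.
Span of 4: 4·214 + 3·6 = 856 + 18 = 874 px.
Subtracting 4 gaps of 22 leaves 786 for 5 columns, so d = 157.2 px.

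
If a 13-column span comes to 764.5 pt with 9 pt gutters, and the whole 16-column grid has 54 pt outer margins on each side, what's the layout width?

Subtracting 12 gutters of 9 leaves 656.5 for 13 columns, so c = 50.5 pt.
Adding margins, columns and gutters: 108 + 808 + 135 = 1051 pt.

1051 pt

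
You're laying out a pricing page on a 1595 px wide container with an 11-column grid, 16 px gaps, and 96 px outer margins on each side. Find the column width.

113 px

Take off 192 px of margins, leaving 1403 px.
11 columns + 10 gaps: 11c + 10·16 = 1403.
11c = 1403 − 160 = 1243, so c = 113 px.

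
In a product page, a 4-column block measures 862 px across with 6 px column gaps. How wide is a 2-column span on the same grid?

428 px

Subtracting 3 column gaps of 6 leaves 844 for 4 columns, so c = 211 px.
2-column span = 2·211 + 1·6 = 428 px.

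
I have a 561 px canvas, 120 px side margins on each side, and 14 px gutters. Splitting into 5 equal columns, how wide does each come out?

53 px

Content width = 561 − 2·120 = 321 px.
5c + 4·14 = 321 → 5c = 265 → c = 53 px.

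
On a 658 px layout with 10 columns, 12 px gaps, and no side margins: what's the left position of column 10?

603 px

10c + 9·12 = 658 → 10c = 550 → c = 55 px.
No margin, so column 10 starts at 9·(column + gutter) = 9·67 = 603 px.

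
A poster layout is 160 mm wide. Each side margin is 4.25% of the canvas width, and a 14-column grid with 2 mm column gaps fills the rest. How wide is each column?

Each margin = 4.25% of 160 = 6.8 mm; content = 160 − 2·6.8 = 146.4 mm.
Subtracting 13 column gaps of 2 leaves 120.4 for 14 columns, so c = 8.6 mm.

8.6 mm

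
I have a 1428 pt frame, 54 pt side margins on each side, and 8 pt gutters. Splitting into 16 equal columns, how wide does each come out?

Inside the margins: 1428 − 108 = 1320 pt.
16c + 15·8 = 1320 → 16c = 1200 → c = 75 pt.

75 pt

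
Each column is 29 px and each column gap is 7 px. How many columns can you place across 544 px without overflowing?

15 columns

15 columns: 15·29 + 14·7 = 533 px ≤ 544.
16 columns: 569 px > 544. So 15.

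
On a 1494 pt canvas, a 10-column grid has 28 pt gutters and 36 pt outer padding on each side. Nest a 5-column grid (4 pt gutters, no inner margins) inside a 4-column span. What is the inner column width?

107.2 pt

Subtract both margins: 1494 − 2·36 = 1422 pt.
10 columns + 9 gutters: 10c + 9·28 = 1422.
10c = 1422 − 252 = 1170, so c = 117 pt.
Span of 4: 4·117 + 3·28 = 468 + 84 = 552 pt.
Subtracting 4 gutters of 4 leaves 536 for 5 columns, so d = 107.2 pt.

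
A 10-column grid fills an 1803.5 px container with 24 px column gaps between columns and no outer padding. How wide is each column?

158.75 px

10c + 9·24 = 1803.5 → 10c = 1587.5 → c = 158.75 px.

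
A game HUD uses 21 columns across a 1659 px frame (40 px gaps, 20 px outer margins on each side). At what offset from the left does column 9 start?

Content = 1659 − 2·20 = 1619 px.
Subtracting 20 gaps of 40 leaves 819 for 21 columns, so c = 39 px.
Column 9 starts at margin + 8·(column + gutter) = 20 + 8·79 = 652 px.

652 px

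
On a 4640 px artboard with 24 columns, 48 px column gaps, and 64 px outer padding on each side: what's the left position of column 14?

2534 px

Subtract both margins: 4640 − 2·64 = 4512 px.
Subtracting 23 column gaps of 48 leaves 3408 for 24 columns, so c = 142 px.
Each column+gutter stride is 190 px; 13 of them past the 64 px margin is 64 + 2470 = 2534 px.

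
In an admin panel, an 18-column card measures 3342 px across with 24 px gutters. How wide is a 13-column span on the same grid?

2407 px

18c + 17·24 = 3342 → 18c = 2934 → c = 163 px.
Span of 13: 13·163 + 12·24 = 2119 + 288 = 2407 px.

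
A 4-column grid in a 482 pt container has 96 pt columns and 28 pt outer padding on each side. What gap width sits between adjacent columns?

14 pt

Content width = 482 − 2·28 = 426 pt.
Columns use 384 pt, leaving 42 pt across 3 gaps = 14 pt each.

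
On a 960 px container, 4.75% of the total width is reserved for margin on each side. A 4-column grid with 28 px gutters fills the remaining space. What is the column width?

960 × (1 − 2·4.75%) = 960 × 90.5% = 868.8 px for the columns.
4c + 3·28 = 868.8 → 4c = 784.8 → c = 196.2 px.

196.2 px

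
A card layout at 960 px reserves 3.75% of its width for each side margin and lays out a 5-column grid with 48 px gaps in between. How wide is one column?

Margins: 3.75% × 960 = 36 px each, so content = 960 − 72 = 888 px.
5c + 4·48 = 888 → 5c = 696 → c = 139.2 px.

139.2 px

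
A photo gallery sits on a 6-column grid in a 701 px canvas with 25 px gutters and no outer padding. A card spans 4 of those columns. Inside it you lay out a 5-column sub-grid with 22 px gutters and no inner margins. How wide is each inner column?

74.2 px

Subtracting 5 gutters of 25 leaves 576 for 6 columns, so c = 96 px.
Span of 4: 4·96 + 3·25 = 384 + 75 = 459 px.
Subtracting 4 gutters of 22 leaves 371 for 5 columns, so d = 74.2 px.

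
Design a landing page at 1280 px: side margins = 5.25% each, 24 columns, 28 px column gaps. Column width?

1280 × (1 − 2·5.25%) = 1280 × 89.5% = 1145.6 px for the columns.
24 columns + 23 column gaps: 24c + 23·28 = 1145.6.
24c = 1145.6 − 644 = 501.6, so c = 20.9 px.

20.9 px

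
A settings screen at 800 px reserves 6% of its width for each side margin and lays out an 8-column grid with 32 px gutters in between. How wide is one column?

60 px

800 × (1 − 2·6%) = 800 × 88% = 704 px for the columns.
704 − 7·32 = 480; ÷8 gives c = 60 px.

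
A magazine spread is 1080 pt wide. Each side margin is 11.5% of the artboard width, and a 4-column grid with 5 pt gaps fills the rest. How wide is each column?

Each margin = 11.5% of 1080 = 124.2 pt; content = 1080 − 2·124.2 = 831.6 pt.
831.6 − 3·5 = 816.6; ÷4 gives c = 204.15 pt.

204.15 pt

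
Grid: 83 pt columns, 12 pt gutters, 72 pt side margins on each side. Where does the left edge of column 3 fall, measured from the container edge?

262 pt

Column 3 starts at margin + 2·(column + gutter) = 72 + 2·95 = 262 pt.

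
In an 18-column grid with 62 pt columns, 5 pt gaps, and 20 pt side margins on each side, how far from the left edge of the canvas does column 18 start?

1159 pt

Before column 18: the margin + 17 columns + 17 gaps.
Offset = 20 + 17·(62 + 5) = 20 + 1139 = 1159 pt.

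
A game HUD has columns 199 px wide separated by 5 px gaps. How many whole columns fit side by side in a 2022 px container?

k columns need k·199 + (k−1)·5 = k·204 − 5.
k·204 − 5 ≤ 2022 → k ≤ 2027 / 204 ≈ 9.94, so k = 9.

9 columns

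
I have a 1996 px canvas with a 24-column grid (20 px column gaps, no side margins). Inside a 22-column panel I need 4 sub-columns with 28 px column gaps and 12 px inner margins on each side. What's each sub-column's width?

Subtracting 23 column gaps of 20 leaves 1536 for 24 columns, so c = 64 px.
22 columns plus 21 column gaps: 1408 + 420 = 1828 px.
Inner content = 1828 − 2·12 = 1804 px.
4d + 3·28 = 1804 → 4d = 1720 → d = 430 px.

430 px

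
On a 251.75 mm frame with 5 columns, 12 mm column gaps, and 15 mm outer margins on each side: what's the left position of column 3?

Subtract both margins: 251.75 − 2·15 = 221.75 mm.
221.75 − 4·12 = 173.75; ÷5 gives c = 34.75 mm.
Column 3 starts at margin + 2·(column + gutter) = 15 + 2·46.75 = 108.5 mm.

108.5 mm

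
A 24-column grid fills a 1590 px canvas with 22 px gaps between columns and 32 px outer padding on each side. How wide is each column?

42.5 px

Take off 64 px of margins, leaving 1526 px.
24 columns + 23 gaps: 24c + 23·22 = 1526.
24c = 1526 − 506 = 1020, so c = 42.5 px.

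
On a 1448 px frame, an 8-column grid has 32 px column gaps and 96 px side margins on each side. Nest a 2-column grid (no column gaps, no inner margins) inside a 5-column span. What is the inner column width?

386.5 px

Subtract both margins: 1448 − 2·96 = 1256 px.
8c + 7·32 = 1256 → 8c = 1032 → c = 129 px.
5-column span = 5·129 + 4·32 = 773 px.
With no column gaps, each column is 773/2 = 386.5 px.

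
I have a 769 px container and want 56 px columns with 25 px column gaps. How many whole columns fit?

9 columns

9 columns: 9·56 + 8·25 = 704 px ≤ 769.
10 columns: 785 px > 769. So 9.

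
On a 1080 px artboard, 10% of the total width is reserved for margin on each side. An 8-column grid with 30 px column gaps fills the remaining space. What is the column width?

81.75 px

1080 × (1 − 2·10%) = 1080 × 80% = 864 px for the columns.
8c + 7·30 = 864 → 8c = 654 → c = 81.75 px.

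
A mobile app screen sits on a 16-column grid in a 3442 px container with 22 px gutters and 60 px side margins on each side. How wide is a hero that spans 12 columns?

Subtract both margins: 3442 − 2·60 = 3322 px.
16c + 15·22 = 3322 → 16c = 2992 → c = 187 px.
12-column span = 12·187 + 11·22 = 2486 px.

2486 px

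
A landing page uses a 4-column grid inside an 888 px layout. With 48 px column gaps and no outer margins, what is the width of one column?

4 columns + 3 column gaps: 4c + 3·48 = 888.
4c = 888 − 144 = 744, so c = 186 px.

186 px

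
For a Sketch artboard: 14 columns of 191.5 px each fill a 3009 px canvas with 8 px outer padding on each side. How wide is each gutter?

24 px

Subtract both margins: 3009 − 2·8 = 2993 px.
14 columns take 14·191.5 = 2681 px; remaining 312 splits into 13 gutters.
g = 312 / 13 = 24 px.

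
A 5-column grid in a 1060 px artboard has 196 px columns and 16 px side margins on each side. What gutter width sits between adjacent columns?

Inside the margins: 1060 − 32 = 1028 px.
5 columns take 5·196 = 980 px; remaining 48 splits into 4 gutters.
g = 48 / 4 = 12 px.

12 px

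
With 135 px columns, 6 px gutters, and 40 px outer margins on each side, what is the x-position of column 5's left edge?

Column 5 starts at margin + 4·(column + gutter) = 40 + 4·141 = 604 px.

604 px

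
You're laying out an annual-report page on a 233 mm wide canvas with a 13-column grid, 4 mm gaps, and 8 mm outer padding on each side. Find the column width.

Take off 16 mm of margins, leaving 217 mm.
217 − 12·4 = 169; ÷13 gives c = 13 mm.

13 mm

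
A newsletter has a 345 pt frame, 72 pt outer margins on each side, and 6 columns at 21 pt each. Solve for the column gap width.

15 pt

Take off 144 pt of margins, leaving 201 pt.
Columns use 126 pt, leaving 75 pt across 5 column gaps = 15 pt each.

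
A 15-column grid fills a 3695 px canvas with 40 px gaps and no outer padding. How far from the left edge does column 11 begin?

Subtracting 14 gaps of 40 leaves 3135 for 15 columns, so c = 209 px.
No margin, so column 11 starts at 10·(column + gutter) = 10·249 = 2490 px.

2490 px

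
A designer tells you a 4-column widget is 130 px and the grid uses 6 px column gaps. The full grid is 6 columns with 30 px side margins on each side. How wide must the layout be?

4c + 3·6 = 130 → 4c = 112 → c = 28 px.
Total width: 2·30 + 6·28 + 5·6 = 258 px.

258 px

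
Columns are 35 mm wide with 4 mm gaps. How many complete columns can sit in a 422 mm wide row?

10 columns

k columns need k·35 + (k−1)·4 = k·39 − 4.
k·39 − 4 ≤ 422 → k ≤ 426 / 39 ≈ 10.92, so k = 10.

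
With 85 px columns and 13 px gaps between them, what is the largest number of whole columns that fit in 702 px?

7 columns: 7·85 + 6·13 = 673 px ≤ 702.
8 columns: 771 px > 702. So 7.

7 columns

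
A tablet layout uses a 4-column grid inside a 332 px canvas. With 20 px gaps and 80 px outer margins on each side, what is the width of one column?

Inside the margins: 332 − 160 = 172 px.
Subtracting 3 gaps of 20 leaves 112 for 4 columns, so c = 28 px.

28 px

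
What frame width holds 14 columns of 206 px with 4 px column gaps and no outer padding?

2936 px

Total width: 14·206 + 13·4 = 2936 px.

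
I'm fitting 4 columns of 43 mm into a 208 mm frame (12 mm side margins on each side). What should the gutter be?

4 mm

Content width = 208 − 2·12 = 184 mm.
4·43 + 3g = 184 → 3g = 12 → g = 4 mm.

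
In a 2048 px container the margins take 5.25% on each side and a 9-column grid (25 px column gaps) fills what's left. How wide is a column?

Each margin = 5.25% of 2048 = 107.52 px; content = 2048 − 2·107.52 = 1832.96 px.
9c + 8·25 = 1832.96 → 9c = 1632.96 → c = 181.44 px.

181.44 px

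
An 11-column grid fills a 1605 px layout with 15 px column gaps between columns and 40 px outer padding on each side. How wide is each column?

125 px

Take off 80 px of margins, leaving 1525 px.
11 columns + 10 column gaps: 11c + 10·15 = 1525.
11c = 1525 − 150 = 1375, so c = 125 px.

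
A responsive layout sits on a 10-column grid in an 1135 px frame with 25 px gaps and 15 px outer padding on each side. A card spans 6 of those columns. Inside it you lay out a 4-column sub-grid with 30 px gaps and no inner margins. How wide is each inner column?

Subtract both margins: 1135 − 2·15 = 1105 px.
10 columns + 9 gaps: 10c + 9·25 = 1105.
10c = 1105 − 225 = 880, so c = 88 px.
6-column span = 6·88 + 5·25 = 653 px.
4d + 3·30 = 653 → 4d = 563 → d = 140.75 px.

140.75 px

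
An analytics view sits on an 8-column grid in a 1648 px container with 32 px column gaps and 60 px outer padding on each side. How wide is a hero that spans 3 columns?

Inside the margins: 1648 − 120 = 1528 px.
8 columns + 7 column gaps: 8c + 7·32 = 1528.
8c = 1528 − 224 = 1304, so c = 163 px.
3-column span = 3·163 + 2·32 = 553 px.

553 px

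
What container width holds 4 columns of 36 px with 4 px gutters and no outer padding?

156 px

Total width: 4·36 + 3·4 = 156 px.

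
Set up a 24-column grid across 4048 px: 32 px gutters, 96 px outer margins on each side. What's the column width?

130 px

Inside the margins: 4048 − 192 = 3856 px.
24c + 23·32 = 3856 → 24c = 3120 → c = 130 px.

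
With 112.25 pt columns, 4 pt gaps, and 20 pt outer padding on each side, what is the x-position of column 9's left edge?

950 pt

Each column+gutter stride is 116.25 pt; 8 of them past the 20 pt margin is 20 + 930 = 950 pt.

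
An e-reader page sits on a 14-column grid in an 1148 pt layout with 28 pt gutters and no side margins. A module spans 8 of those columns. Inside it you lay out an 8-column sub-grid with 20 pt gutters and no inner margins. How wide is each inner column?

14 columns + 13 gutters: 14c + 13·28 = 1148.
14c = 1148 − 364 = 784, so c = 56 pt.
8-column span = 8·56 + 7·28 = 644 pt.
644 − 7·20 = 504; ÷8 gives d = 63 pt.

63 pt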